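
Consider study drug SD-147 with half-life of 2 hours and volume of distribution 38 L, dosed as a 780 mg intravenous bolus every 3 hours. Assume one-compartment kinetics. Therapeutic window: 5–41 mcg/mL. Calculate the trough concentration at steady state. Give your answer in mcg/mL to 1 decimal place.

Over one 3-h interval, 3/2 ≈ 1.5 half-lives elapse, leaving f ≈ 0.3536 of each dose.
Each bolus raises the concentration by D/Vd = 780/38 ≈ 20.526 mcg/mL.
Steady-state trough Cmin,ss = C₀·f/(1−f) ≈ 20.526 × 0.3536/0.6464 ≈ 11.228 mcg/mL.
Trough 11.2 mcg/mL vs MEC 5 mcg/mL: adequate.

11.2 mcg/mL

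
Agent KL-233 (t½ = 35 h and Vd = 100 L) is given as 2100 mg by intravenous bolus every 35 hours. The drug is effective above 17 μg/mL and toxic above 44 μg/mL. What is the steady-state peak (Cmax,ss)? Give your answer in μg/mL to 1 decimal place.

The dosing interval is 1 half-life, so f = 2^(−1) = 0.5.
At steady state, R = 1/(1 − 0.5) = 2/1.
Single-dose peak C₀ = D/Vd = 2100/100 = 21 μg/mL.
Steady-state peak Cmax,ss = C₀·R = 21 × 2/1 ≈ 42.000 μg/mL.
Peak 42.0 μg/mL vs MTC 44 μg/mL: below toxic threshold.

42.0 μg/mL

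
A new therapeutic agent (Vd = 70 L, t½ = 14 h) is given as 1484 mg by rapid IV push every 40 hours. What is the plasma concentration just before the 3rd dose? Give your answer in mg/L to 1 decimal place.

f = (1/2)^(τ/t½) = (1/2)^(40/14) ≈ 0.1380.
C₀ = D/Vd = 1484/70 ≈ 21.200 mg/L.
Before the 3rd dose, 2 doses have been given. Superposition: Cmin = C₀·(f + f²).
≈ 21.200 × (0.1380 + 0.0190) ≈ 21.200 × 0.1570 ≈ 3.328 mg/L.

3.3 mg/L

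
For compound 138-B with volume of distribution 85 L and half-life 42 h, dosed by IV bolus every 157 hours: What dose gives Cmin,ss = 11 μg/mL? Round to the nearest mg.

11541 mg

τ/t½ = 157/42 ≈ 3.7381, so f = (1/2)^(157/42) ≈ 0.074941.
Cmin,ss = (D/Vd)·f/(1−f), so D = Cmin,ss·Vd·(1−f)/f.
D = 11 × 85 × (1−f)/f ≈ 11 × 85 × 12.34383 ≈ 11541.48 mg.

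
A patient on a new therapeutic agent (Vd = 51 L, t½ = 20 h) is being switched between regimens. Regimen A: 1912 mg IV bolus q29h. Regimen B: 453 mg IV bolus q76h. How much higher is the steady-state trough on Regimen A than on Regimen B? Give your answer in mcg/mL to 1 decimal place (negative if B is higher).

Regimen A: f = (1/2)^(29/20) ≈ 0.3660; Cmin,ss = (1912/51)·f/(1−f) ≈ 21.643 mcg/mL.
Regimen B: f = (1/2)^(76/20) ≈ 0.0718; Cmin,ss = (453/51)·f/(1−f) ≈ 0.687 mcg/mL.
Difference ≈ 21.643 − 0.687 ≈ 20.956 mcg/mL.

21.0 mcg/mL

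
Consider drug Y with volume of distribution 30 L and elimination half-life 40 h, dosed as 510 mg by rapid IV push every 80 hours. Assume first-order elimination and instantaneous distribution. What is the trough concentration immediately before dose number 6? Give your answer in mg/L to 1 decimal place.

f = (1/2)^(τ/t½) = (1/2)^(80/40) ≈ 0.2500.
C₀ = D/Vd = 510/30 ≈ 17.000 mg/L.
Before the 6th dose, 5 doses have been given. Superposition: Cmin = C₀·(f + f² + … + f^5).
≈ 17.000 × (0.2500 + 0.0625 + 0.0156 + 0.0039 + 0.0010) ≈ 17.000 × 0.3330 ≈ 5.661 mg/L.

5.7 mg/L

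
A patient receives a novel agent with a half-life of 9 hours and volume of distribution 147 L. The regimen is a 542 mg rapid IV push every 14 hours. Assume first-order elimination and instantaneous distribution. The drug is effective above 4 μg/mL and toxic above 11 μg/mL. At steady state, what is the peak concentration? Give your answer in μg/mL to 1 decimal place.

5.6 μg/mL

Over one 14-h interval, 14/9 ≈ 1.5556 half-lives elapse, leaving f ≈ 0.3402 of each dose.
At steady state, accumulation factor R = 1/(1 − e^(−kτ)) ≈ 1.5156.
Single-dose peak C₀ = D/Vd = 542/147 ≈ 3.687 μg/mL.
Steady-state peak Cmax,ss = C₀·R ≈ 3.687 × 1.5156 ≈ 5.588 μg/mL.
Peak 5.6 μg/mL vs MTC 11 μg/mL: below toxic threshold.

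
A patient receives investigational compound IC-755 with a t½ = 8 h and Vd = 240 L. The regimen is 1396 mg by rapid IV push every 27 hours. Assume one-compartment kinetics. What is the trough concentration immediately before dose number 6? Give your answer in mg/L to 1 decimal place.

f = (1/2)^(τ/t½) = (1/2)^(27/8) ≈ 0.0964.
C₀ = D/Vd = 1396/240 ≈ 5.817 mg/L.
Before the 6th dose, 5 doses have been given. Superposition: Cmin = C₀·(f + f² + … + f^5).
≈ 5.817 × (0.0964 + 0.0093 + 0.0009 + 0.0001 + 0.0000) ≈ 5.817 × 0.1067 ≈ 0.621 mg/L.

0.6 mg/L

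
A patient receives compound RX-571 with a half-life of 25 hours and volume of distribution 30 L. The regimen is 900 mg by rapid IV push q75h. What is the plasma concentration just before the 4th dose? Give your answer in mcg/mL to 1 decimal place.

4.3 mcg/mL

f = (1/2)^(τ/t½) = (1/2)^(75/25) ≈ 0.1250.
C₀ = D/Vd = 900/30 ≈ 30.000 mcg/mL.
Before the 4th dose, 3 doses have been given. Superposition: Cmin = C₀·(f + f² + … + f^3).
≈ 30.000 × (0.1250 + 0.0156 + 0.0020) ≈ 30.000 × 0.1426 ≈ 4.278 mcg/mL.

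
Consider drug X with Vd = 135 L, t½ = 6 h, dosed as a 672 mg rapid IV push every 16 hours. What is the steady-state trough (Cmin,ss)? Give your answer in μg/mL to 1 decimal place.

τ/t½ = 16/6 ≈ 2.6667, so fraction remaining f = (1/2)^(16/6) ≈ 0.1575.
At steady state, accumulation factor R = 1/(1 − e^(−kτ)) ≈ 1.1869.
Single-dose peak C₀ = D/Vd = 672/135 ≈ 4.978 μg/mL.
Steady-state peak Cmax,ss = C₀·R ≈ 4.978 × 1.1869 ≈ 5.908 μg/mL.
One interval later, Cmin,ss = Cmax,ss·e^(−kτ) ≈ 5.908 × 0.1575 ≈ 0.931 μg/mL.

0.9 μg/mL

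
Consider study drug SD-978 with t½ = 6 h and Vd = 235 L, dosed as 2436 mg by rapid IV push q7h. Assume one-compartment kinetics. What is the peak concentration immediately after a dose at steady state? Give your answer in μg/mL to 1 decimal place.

18.7 μg/mL

τ/t½ = 7/6 ≈ 1.1667, so fraction remaining f = (1/2)^(7/6) ≈ 0.4454.
Accumulation ratio R = 1/(1 − f) ≈ 1/0.5546 ≈ 1.8031.
Each bolus raises the concentration by D/Vd = 2436/235 ≈ 10.366 μg/mL.
Cmax,ss = C₀/(1 − f) ≈ 10.366/0.5546 ≈ 18.691 μg/mL.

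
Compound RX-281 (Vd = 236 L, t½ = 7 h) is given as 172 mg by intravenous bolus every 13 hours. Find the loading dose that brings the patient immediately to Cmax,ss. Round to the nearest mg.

238 mg

f = (1/2)^(13/7) ≈ 0.276022; accumulation ratio R = 1/(1−f) ≈ 1.38126.
Loading dose to hit Cmax,ss on first dose: D_load = D_maint·R ≈ 172 × 1.38126 ≈ 237.58 mg.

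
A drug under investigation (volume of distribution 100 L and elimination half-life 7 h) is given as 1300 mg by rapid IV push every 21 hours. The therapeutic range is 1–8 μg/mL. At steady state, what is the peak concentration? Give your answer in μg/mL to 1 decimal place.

τ = 21 h = 3 half-lives, so f = (1/2)^3 = 0.125.
At steady state, R = 1/(1 − 0.125) = 8/7.
Single-dose peak C₀ = D/Vd = 1300/100 = 13 μg/mL.
Steady-state peak Cmax,ss = C₀·R = 13 × 8/7 ≈ 14.857 μg/mL.
Peak 14.9 μg/mL vs MTC 8 μg/mL: exceeds toxic threshold.

14.9 μg/mL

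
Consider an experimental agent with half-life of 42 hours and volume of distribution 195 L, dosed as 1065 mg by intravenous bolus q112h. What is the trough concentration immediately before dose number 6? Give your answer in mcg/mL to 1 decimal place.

1.0 mcg/mL

f = (1/2)^(τ/t½) = (1/2)^(112/42) ≈ 0.1575.
C₀ = D/Vd = 1065/195 ≈ 5.462 mcg/mL.
Before the 6th dose, 5 doses have been given. Superposition: Cmin = C₀·(f + f² + … + f^5).
≈ 5.462 × (0.1575 + 0.0248 + 0.0039 + 0.0006 + 0.0001) ≈ 5.462 × 0.1869 ≈ 1.021 mcg/mL.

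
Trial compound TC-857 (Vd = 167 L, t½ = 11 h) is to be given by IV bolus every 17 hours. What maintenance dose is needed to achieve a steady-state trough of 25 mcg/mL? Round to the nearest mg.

τ/t½ = 17/11 ≈ 1.5455, so f = (1/2)^(17/11) ≈ 0.342588.
Cmin,ss = (D/Vd)·f/(1−f), so D = Cmin,ss·Vd·(1−f)/f.
D = 25 × 167 × (1−f)/f ≈ 25 × 167 × 1.91896 ≈ 8011.66 mg.

8012 mg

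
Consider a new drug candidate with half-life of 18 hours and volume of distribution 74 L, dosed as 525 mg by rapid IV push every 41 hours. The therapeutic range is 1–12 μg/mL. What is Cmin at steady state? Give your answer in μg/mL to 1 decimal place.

τ/t½ = 41/18 ≈ 2.2778, so fraction remaining f = (1/2)^(41/18) ≈ 0.2062.
Accumulation ratio R = 1/(1 − f) ≈ 1/0.7938 ≈ 1.2598.
Each bolus raises the concentration by D/Vd = 525/74 ≈ 7.095 μg/mL.
Steady-state peak Cmax,ss = C₀·R ≈ 7.095 × 1.2598 ≈ 8.938 μg/mL.
Steady-state trough Cmin,ss = Cmax,ss·f ≈ 8.938 × 0.2062 ≈ 1.843 μg/mL.
Trough 1.8 μg/mL vs MEC 1 μg/mL: adequate.

1.8 μg/mL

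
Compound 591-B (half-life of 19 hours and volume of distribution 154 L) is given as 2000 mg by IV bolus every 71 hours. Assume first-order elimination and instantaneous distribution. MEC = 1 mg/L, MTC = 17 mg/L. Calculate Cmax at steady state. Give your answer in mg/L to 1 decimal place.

k = ln2/t½ = ln2/19 ≈ 0.036481 h⁻¹; fraction remaining f = e^(−kτ) = e^(−0.036481×71) ≈ 0.0750.
At steady state, accumulation factor R = 1/(1 − e^(−kτ)) ≈ 1.0811.
Single-dose peak C₀ = D/Vd = 2000/154 ≈ 12.987 mg/L.
Steady-state peak Cmax,ss = C₀·R ≈ 12.987 × 1.0811 ≈ 14.040 mg/L.
Peak 14.0 mg/L vs MTC 17 mg/L: below toxic threshold.

14.0 mg/L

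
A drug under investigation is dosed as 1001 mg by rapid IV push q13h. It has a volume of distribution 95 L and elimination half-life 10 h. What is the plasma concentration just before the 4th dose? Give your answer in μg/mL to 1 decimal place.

6.7 μg/mL

f = (1/2)^(τ/t½) = (1/2)^(13/10) ≈ 0.4061.
C₀ = D/Vd = 1001/95 ≈ 10.537 μg/mL.
Before the 4th dose, 3 doses have been given. Superposition: Cmin = C₀·(f + f² + … + f^3).
≈ 10.537 × (0.4061 + 0.1649 + 0.0670) ≈ 10.537 × 0.6380 ≈ 6.723 μg/mL.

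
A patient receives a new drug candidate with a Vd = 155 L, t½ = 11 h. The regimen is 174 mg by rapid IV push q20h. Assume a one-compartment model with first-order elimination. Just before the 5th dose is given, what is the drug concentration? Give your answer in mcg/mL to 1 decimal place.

f = (1/2)^(τ/t½) = (1/2)^(20/11) ≈ 0.2836.
C₀ = D/Vd = 174/155 ≈ 1.123 mcg/mL.
Before the 5th dose, 4 doses have been given. Superposition: Cmin = C₀·(f + f² + … + f^4).
≈ 1.123 × (0.2836 + 0.0804 + 0.0228 + 0.0065) ≈ 1.123 × 0.3933 ≈ 0.442 mcg/mL.

0.4 mcg/mL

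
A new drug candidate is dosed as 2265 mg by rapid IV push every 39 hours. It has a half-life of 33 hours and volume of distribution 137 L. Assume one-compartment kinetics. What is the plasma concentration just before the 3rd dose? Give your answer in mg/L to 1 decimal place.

10.5 mg/L

f = (1/2)^(τ/t½) = (1/2)^(39/33) ≈ 0.4408.
C₀ = D/Vd = 2265/137 ≈ 16.533 mg/L.
Before the 3rd dose, 2 doses have been given. Superposition: Cmin = C₀·(f + f²).
≈ 16.533 × (0.4408 + 0.1943) ≈ 16.533 × 0.6351 ≈ 10.500 mg/L.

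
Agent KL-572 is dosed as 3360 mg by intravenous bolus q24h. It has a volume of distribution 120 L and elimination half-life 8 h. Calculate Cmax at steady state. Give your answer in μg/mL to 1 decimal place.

32.0 μg/mL

The dosing interval is 3 half-lives, so f = 2^(−3) = 0.125.
At steady state, R = 1/(1 − 0.125) = 8/7.
Single-dose peak C₀ = D/Vd = 3360/120 = 28 μg/mL.
Steady-state peak Cmax,ss = C₀·R = 28 × 8/7 ≈ 32.000 μg/mL.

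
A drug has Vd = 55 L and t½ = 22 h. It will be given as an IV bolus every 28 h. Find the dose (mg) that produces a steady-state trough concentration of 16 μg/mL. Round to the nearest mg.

1246 mg

τ/t½ = 28/22 ≈ 1.2727, so f = (1/2)^(28/22) ≈ 0.413877.
Cmin,ss = (D/Vd)·f/(1−f), so D = Cmin,ss·Vd·(1−f)/f.
D = 16 × 55 × (1−f)/f ≈ 16 × 55 × 1.41618 ≈ 1246.24 mg.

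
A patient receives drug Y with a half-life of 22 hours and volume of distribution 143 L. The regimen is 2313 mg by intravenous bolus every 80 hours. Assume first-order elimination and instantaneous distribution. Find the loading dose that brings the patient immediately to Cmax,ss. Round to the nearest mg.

2515 mg

f = (1/2)^(80/22) ≈ 0.080417; accumulation ratio R = 1/(1−f) ≈ 1.08745.
Loading dose to hit Cmax,ss on first dose: D_load = D_maint·R ≈ 2313 × 1.08745 ≈ 2515.27 mg.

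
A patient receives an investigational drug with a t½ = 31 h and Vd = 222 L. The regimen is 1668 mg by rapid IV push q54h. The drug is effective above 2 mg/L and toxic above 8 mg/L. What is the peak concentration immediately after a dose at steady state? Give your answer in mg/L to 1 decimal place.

10.7 mg/L

τ/t½ = 54/31 ≈ 1.7419, so fraction remaining f = (1/2)^(54/31) ≈ 0.2990.
Accumulation ratio R = 1/(1 − f) ≈ 1/0.7010 ≈ 1.4265.
Single-dose peak C₀ = D/Vd = 1668/222 ≈ 7.514 mg/L.
Steady-state peak Cmax,ss = C₀·R ≈ 7.514 × 1.4265 ≈ 10.719 mg/L.
Peak 10.7 mg/L vs MTC 8 mg/L: exceeds toxic threshold.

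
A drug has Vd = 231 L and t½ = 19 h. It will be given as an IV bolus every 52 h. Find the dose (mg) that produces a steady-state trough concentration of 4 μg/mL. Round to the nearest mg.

τ/t½ = 52/19 ≈ 2.7368, so f = (1/2)^(52/19) ≈ 0.150013.
Cmin,ss = (D/Vd)·f/(1−f), so D = Cmin,ss·Vd·(1−f)/f.
D = 4 × 231 × (1−f)/f ≈ 4 × 231 × 5.66609 ≈ 5235.47 mg.

5235 mg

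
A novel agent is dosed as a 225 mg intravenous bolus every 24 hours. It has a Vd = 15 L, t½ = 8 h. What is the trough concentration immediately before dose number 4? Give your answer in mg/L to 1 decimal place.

2.1 mg/L

f = (1/2)^(τ/t½) = (1/2)^(24/8) ≈ 0.1250.
C₀ = D/Vd = 225/15 ≈ 15.000 mg/L.
Before the 4th dose, 3 doses have been given. Superposition: Cmin = C₀·(f + f² + … + f^3).
≈ 15.000 × (0.1250 + 0.0156 + 0.0020) ≈ 15.000 × 0.1426 ≈ 2.139 mg/L.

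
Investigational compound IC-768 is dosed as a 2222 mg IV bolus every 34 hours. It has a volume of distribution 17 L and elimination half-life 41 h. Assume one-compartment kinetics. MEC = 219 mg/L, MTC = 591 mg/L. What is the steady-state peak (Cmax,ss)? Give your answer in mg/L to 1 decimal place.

299.0 mg/L

Over one 34-h interval, 34/41 ≈ 0.82927 half-lives elapse, leaving f ≈ 0.5628 of each dose.
Accumulation ratio R = 1/(1 − f) ≈ 1/0.4372 ≈ 2.2873.
Each bolus raises the concentration by D/Vd = 2222/17 ≈ 130.706 mg/L.
Steady-state peak Cmax,ss = C₀·R ≈ 130.706 × 2.2873 ≈ 298.964 mg/L.
Peak 299.0 mg/L vs MTC 591 mg/L: below toxic threshold.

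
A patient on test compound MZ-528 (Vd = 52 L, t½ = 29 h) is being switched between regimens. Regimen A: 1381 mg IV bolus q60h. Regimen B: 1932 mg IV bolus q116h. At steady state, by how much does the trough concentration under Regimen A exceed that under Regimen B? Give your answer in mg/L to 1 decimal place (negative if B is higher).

Regimen A: f = (1/2)^(60/29) ≈ 0.2383; Cmin,ss = (1381/52)·f/(1−f) ≈ 8.309 mg/L.
Regimen B: f = (1/2)^(116/29) ≈ 0.0625; Cmin,ss = (1932/52)·f/(1−f) ≈ 2.477 mg/L.
Difference ≈ 8.309 − 2.477 ≈ 5.832 mg/L.

5.8 mg/L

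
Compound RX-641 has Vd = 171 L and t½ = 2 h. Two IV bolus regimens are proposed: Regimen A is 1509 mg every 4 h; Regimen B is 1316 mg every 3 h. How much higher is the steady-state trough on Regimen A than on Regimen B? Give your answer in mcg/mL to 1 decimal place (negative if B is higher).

Regimen A: f = (1/2)^(4/2) ≈ 0.2500; Cmin,ss = (1509/171)·f/(1−f) ≈ 2.942 mcg/mL.
Regimen B: f = (1/2)^(3/2) ≈ 0.3536; Cmin,ss = (1316/171)·f/(1−f) ≈ 4.210 mcg/mL.
Difference ≈ 2.942 − 4.210 ≈ -1.268 mcg/mL.

-1.3 mcg/mL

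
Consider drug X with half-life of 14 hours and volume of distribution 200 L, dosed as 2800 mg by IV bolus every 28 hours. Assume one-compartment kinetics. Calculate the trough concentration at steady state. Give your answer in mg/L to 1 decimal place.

4.7 mg/L

The dosing interval is 2 half-lives, so f = 2^(−2) = 0.25.
Accumulation ratio R = 1/(1 − f) = 1/0.75 = 4/3.
Single-dose peak C₀ = D/Vd = 2800/200 = 14 mg/L.
Steady-state peak Cmax,ss = C₀·R = 14 × 4/3 ≈ 18.667 mg/L.
Steady-state trough Cmin,ss = Cmax,ss·f ≈ 18.667 × 0.25 ≈ 4.667 mg/L.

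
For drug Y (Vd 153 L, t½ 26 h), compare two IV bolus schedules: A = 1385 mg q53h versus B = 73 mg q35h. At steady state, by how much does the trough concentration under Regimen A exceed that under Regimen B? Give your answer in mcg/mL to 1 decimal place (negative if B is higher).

Regimen A: f = (1/2)^(53/26) ≈ 0.2434; Cmin,ss = (1385/153)·f/(1−f) ≈ 2.912 mcg/mL.
Regimen B: f = (1/2)^(35/26) ≈ 0.3933; Cmin,ss = (73/153)·f/(1−f) ≈ 0.309 mcg/mL.
Difference ≈ 2.912 − 0.309 ≈ 2.603 mcg/mL.

2.6 mcg/mL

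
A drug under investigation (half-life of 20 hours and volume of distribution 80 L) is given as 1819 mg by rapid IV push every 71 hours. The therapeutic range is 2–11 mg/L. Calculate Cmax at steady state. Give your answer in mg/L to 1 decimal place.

k = ln2/t½ = ln2/20 ≈ 0.034657 h⁻¹; fraction remaining f = e^(−kτ) = e^(−0.034657×71) ≈ 0.0854.
Accumulation ratio R = 1/(1 − f) ≈ 1/0.9146 ≈ 1.0934.
Each bolus raises the concentration by D/Vd = 1819/80 ≈ 22.738 mg/L.
Steady-state peak Cmax,ss = C₀·R ≈ 22.738 × 1.0934 ≈ 24.862 mg/L.
Peak 24.9 mg/L vs MTC 11 mg/L: exceeds toxic threshold.

24.9 mg/L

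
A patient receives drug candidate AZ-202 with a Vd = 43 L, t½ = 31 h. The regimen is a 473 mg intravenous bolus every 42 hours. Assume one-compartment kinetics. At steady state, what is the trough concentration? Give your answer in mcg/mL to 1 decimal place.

k = ln2/t½ = ln2/31 ≈ 0.022360 h⁻¹; fraction remaining f = e^(−kτ) = e^(−0.022360×42) ≈ 0.3910.
At steady state, accumulation factor R = 1/(1 − e^(−kτ)) ≈ 1.6420.
Each bolus raises the concentration by D/Vd = 473/43 ≈ 11.000 mcg/mL.
Steady-state peak Cmax,ss = C₀·R ≈ 11.000 × 1.6420 ≈ 18.062 mcg/mL.
Steady-state trough Cmin,ss = Cmax,ss·f ≈ 18.062 × 0.3910 ≈ 7.062 mcg/mL.

7.1 mcg/mL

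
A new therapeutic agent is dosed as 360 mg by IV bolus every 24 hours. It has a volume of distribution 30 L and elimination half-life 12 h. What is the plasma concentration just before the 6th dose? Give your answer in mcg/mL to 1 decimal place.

f = (1/2)^(τ/t½) = (1/2)^(24/12) ≈ 0.2500.
C₀ = D/Vd = 360/30 ≈ 12.000 mcg/mL.
Before the 6th dose, 5 doses have been given. Superposition: Cmin = C₀·(f + f² + … + f^5).
≈ 12.000 × (0.2500 + 0.0625 + 0.0156 + 0.0039 + 0.0010) ≈ 12.000 × 0.3330 ≈ 3.996 mcg/mL.

4.0 mcg/mL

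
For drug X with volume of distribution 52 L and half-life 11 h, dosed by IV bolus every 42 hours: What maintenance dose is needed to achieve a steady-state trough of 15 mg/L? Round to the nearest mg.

τ/t½ = 42/11 ≈ 3.8182, so f = (1/2)^(42/11) ≈ 0.070895.
Cmin,ss = (D/Vd)·f/(1−f), so D = Cmin,ss·Vd·(1−f)/f.
D = 15 × 52 × (1−f)/f ≈ 15 × 52 × 13.10537 ≈ 10222.19 mg.

10222 mg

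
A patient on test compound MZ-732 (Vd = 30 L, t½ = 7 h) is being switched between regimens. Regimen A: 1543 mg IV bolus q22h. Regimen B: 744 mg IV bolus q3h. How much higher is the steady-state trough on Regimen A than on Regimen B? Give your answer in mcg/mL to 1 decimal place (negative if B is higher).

-65.1 mcg/mL

Regimen A: f = (1/2)^(22/7) ≈ 0.1132; Cmin,ss = (1543/30)·f/(1−f) ≈ 6.565 mcg/mL.
Regimen B: f = (1/2)^(3/7) ≈ 0.7430; Cmin,ss = (744/30)·f/(1−f) ≈ 71.698 mcg/mL.
Difference ≈ 6.565 − 71.698 ≈ -65.133 mcg/mL.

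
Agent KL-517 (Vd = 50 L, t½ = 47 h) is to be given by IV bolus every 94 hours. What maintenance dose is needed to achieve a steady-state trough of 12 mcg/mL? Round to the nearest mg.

τ/t½ = 94/47 ≈ 2, so f = (1/2)^(94/47) ≈ 0.250000.
Cmin,ss = (D/Vd)·f/(1−f), so D = Cmin,ss·Vd·(1−f)/f.
D = 12 × 50 × (1−f)/f ≈ 12 × 50 × 3.00000 ≈ 1800.00 mg.

1800 mg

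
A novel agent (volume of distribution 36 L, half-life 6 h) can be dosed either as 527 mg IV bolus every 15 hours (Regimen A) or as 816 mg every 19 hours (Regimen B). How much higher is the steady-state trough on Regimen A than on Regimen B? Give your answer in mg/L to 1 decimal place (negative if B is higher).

Regimen A: f = (1/2)^(15/6) ≈ 0.1768; Cmin,ss = (527/36)·f/(1−f) ≈ 3.144 mg/L.
Regimen B: f = (1/2)^(19/6) ≈ 0.1114; Cmin,ss = (816/36)·f/(1−f) ≈ 2.842 mg/L.
Difference ≈ 3.144 − 2.842 ≈ 0.302 mg/L.

0.3 mg/L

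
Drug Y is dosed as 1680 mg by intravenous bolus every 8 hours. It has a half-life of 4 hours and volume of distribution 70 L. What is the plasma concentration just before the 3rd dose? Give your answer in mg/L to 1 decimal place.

f = (1/2)^(τ/t½) = (1/2)^(8/4) ≈ 0.2500.
C₀ = D/Vd = 1680/70 ≈ 24.000 mg/L.
Before the 3rd dose, 2 doses have been given. Superposition: Cmin = C₀·(f + f²).
≈ 24.000 × (0.2500 + 0.0625) ≈ 24.000 × 0.3125 ≈ 7.500 mg/L.

7.5 mg/L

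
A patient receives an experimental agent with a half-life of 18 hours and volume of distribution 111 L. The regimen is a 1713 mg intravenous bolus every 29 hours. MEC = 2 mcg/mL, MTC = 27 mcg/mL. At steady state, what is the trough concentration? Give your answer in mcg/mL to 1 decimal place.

7.5 mcg/mL

k = ln2/t½ = ln2/18 ≈ 0.038508 h⁻¹; fraction remaining f = e^(−kτ) = e^(−0.038508×29) ≈ 0.3273.
Single-dose peak C₀ = D/Vd = 1713/111 ≈ 15.432 mcg/mL.
Steady-state trough Cmin,ss = C₀·f/(1−f) ≈ 15.432 × 0.3273/0.6727 ≈ 7.508 mcg/mL.
Trough 7.5 mcg/mL vs MEC 2 mcg/mL: adequate.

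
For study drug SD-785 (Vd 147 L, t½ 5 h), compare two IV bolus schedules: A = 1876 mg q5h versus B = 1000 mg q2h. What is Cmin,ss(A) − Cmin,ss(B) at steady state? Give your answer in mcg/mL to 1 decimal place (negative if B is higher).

Regimen A: f = (1/2)^(5/5) ≈ 0.5000; Cmin,ss = (1876/147)·f/(1−f) ≈ 12.762 mcg/mL.
Regimen B: f = (1/2)^(2/5) ≈ 0.7579; Cmin,ss = (1000/147)·f/(1−f) ≈ 21.296 mcg/mL.
Difference ≈ 12.762 − 21.296 ≈ -8.534 mcg/mL.

-8.5 mcg/mL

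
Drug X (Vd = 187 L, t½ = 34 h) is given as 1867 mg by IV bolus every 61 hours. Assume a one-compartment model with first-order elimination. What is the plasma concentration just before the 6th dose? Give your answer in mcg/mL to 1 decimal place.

4.0 mcg/mL

f = (1/2)^(τ/t½) = (1/2)^(61/34) ≈ 0.2883.
C₀ = D/Vd = 1867/187 ≈ 9.984 mcg/mL.
Before the 6th dose, 5 doses have been given. Superposition: Cmin = C₀·(f + f² + … + f^5).
≈ 9.984 × (0.2883 + 0.0831 + 0.0240 + 0.0069 + 0.0020) ≈ 9.984 × 0.4043 ≈ 4.037 mcg/mL.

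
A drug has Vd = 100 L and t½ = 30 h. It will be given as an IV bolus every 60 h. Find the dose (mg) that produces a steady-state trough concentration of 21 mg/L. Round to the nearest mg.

6300 mg

τ/t½ = 60/30 ≈ 2, so f = (1/2)^(60/30) ≈ 0.250000.
Cmin,ss = (D/Vd)·f/(1−f), so D = Cmin,ss·Vd·(1−f)/f.
D = 21 × 100 × (1−f)/f ≈ 21 × 100 × 3.00000 ≈ 6300.00 mg.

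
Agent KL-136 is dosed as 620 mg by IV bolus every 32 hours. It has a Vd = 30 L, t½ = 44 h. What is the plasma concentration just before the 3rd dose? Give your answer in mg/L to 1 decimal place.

f = (1/2)^(τ/t½) = (1/2)^(32/44) ≈ 0.6040.
C₀ = D/Vd = 620/30 ≈ 20.667 mg/L.
Before the 3rd dose, 2 doses have been given. Superposition: Cmin = C₀·(f + f²).
≈ 20.667 × (0.6040 + 0.3648) ≈ 20.667 × 0.9688 ≈ 20.022 mg/L.

20.0 mg/L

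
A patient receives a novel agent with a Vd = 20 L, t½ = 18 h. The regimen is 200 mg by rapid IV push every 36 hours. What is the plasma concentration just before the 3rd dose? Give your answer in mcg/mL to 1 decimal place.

f = (1/2)^(τ/t½) = (1/2)^(36/18) ≈ 0.2500.
C₀ = D/Vd = 200/20 ≈ 10.000 mcg/mL.
Before the 3rd dose, 2 doses have been given. Superposition: Cmin = C₀·(f + f²).
≈ 10.000 × (0.2500 + 0.0625) ≈ 10.000 × 0.3125 ≈ 3.125 mcg/mL.

3.1 mcg/mL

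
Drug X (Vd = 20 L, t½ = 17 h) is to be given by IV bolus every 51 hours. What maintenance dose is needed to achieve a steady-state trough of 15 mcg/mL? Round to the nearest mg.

τ/t½ = 51/17 ≈ 3, so f = (1/2)^(51/17) ≈ 0.125000.
Cmin,ss = (D/Vd)·f/(1−f), so D = Cmin,ss·Vd·(1−f)/f.
D = 15 × 20 × (1−f)/f ≈ 15 × 20 × 7.00000 ≈ 2100.00 mg.

2100 mg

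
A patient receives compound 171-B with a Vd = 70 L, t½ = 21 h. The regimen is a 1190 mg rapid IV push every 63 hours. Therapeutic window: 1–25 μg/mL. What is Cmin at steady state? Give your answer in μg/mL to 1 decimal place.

τ = 63 h = 3 half-lives, so f = (1/2)^3 = 0.125.
At steady state, R = 1/(1 − 0.125) = 8/7.
Single-dose peak C₀ = D/Vd = 1190/70 = 17 μg/mL.
Steady-state peak Cmax,ss = C₀·R = 17 × 8/7 ≈ 19.429 μg/mL.
Steady-state trough Cmin,ss = Cmax,ss·f ≈ 19.429 × 0.125 ≈ 2.429 μg/mL.
Trough 2.4 μg/mL vs MEC 1 μg/mL: adequate.

2.4 μg/mL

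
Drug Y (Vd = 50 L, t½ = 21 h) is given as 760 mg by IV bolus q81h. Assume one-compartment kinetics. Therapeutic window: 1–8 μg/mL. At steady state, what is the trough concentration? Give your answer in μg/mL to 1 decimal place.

τ/t½ = 81/21 ≈ 3.8571, so fraction remaining f = (1/2)^(81/21) ≈ 0.0690.
Each bolus raises the concentration by D/Vd = 760/50 ≈ 15.200 μg/mL.
Steady-state trough Cmin,ss = C₀·f/(1−f) ≈ 15.200 × 0.0690/0.9310 ≈ 1.127 μg/mL.
Trough 1.1 μg/mL vs MEC 1 μg/mL: adequate.

1.1 μg/mL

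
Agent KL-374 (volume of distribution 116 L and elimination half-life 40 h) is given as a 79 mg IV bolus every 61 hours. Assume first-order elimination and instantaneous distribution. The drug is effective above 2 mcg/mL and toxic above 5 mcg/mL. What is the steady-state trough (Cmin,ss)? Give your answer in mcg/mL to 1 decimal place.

τ/t½ = 61/40 ≈ 1.525, so fraction remaining f = (1/2)^(61/40) ≈ 0.3475.
Single-dose peak C₀ = D/Vd = 79/116 ≈ 0.681 mcg/mL.
Steady-state trough Cmin,ss = C₀·f/(1−f) ≈ 0.681 × 0.3475/0.6525 ≈ 0.363 mcg/mL.
Trough 0.4 mcg/mL vs MEC 2 mcg/mL: subtherapeutic.

0.4 mcg/mL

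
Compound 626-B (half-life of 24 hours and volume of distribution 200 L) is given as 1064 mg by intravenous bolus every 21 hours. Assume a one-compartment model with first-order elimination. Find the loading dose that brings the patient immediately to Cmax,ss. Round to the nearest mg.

2340 mg

f = (1/2)^(21/24) ≈ 0.545254; accumulation ratio R = 1/(1−f) ≈ 2.19903.
Loading dose to hit Cmax,ss on first dose: D_load = D_maint·R ≈ 1064 × 2.19903 ≈ 2339.77 mg.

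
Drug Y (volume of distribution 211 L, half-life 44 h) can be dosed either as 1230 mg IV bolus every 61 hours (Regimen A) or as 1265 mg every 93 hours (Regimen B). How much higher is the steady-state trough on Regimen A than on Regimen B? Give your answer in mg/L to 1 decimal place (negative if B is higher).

1.8 mg/L

Regimen A: f = (1/2)^(61/44) ≈ 0.3825; Cmin,ss = (1230/211)·f/(1−f) ≈ 3.611 mg/L.
Regimen B: f = (1/2)^(93/44) ≈ 0.2311; Cmin,ss = (1265/211)·f/(1−f) ≈ 1.802 mg/L.
Difference ≈ 3.611 − 1.802 ≈ 1.809 mg/L.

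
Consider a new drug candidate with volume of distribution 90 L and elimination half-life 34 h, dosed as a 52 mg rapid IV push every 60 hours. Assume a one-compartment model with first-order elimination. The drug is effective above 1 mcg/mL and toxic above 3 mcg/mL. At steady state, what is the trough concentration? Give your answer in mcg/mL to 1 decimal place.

0.2 mcg/mL

k = ln2/t½ = ln2/34 ≈ 0.020387 h⁻¹; fraction remaining f = e^(−kτ) = e^(−0.020387×60) ≈ 0.2943.
Accumulation ratio R = 1/(1 − f) ≈ 1/0.7057 ≈ 1.4170.
Single-dose peak C₀ = D/Vd = 52/90 ≈ 0.578 mcg/mL.
Cmax,ss = C₀/(1 − f) ≈ 0.578/0.7057 ≈ 0.819 mcg/mL.
One interval later, Cmin,ss = Cmax,ss·e^(−kτ) ≈ 0.819 × 0.2943 ≈ 0.241 mcg/mL.
Trough 0.2 mcg/mL vs MEC 1 mcg/mL: subtherapeutic.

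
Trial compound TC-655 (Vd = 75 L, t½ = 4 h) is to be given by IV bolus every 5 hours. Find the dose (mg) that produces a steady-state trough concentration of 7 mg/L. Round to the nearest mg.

τ/t½ = 5/4 ≈ 1.25, so f = (1/2)^(5/4) ≈ 0.420448.
Cmin,ss = (D/Vd)·f/(1−f), so D = Cmin,ss·Vd·(1−f)/f.
D = 7 × 75 × (1−f)/f ≈ 7 × 75 × 1.37842 ≈ 723.67 mg.

724 mg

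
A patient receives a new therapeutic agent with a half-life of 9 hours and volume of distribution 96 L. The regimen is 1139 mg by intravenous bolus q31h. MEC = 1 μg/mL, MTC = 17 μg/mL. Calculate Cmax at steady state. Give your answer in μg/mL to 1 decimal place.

Over one 31-h interval, 31/9 ≈ 3.4444 half-lives elapse, leaving f ≈ 0.0919 of each dose.
Accumulation ratio R = 1/(1 − f) ≈ 1/0.9081 ≈ 1.1012.
Single-dose peak C₀ = D/Vd = 1139/96 ≈ 11.865 μg/mL.
Steady-state peak Cmax,ss = C₀·R ≈ 11.865 × 1.1012 ≈ 13.066 μg/mL.
Peak 13.1 μg/mL vs MTC 17 μg/mL: below toxic threshold.

13.1 μg/mL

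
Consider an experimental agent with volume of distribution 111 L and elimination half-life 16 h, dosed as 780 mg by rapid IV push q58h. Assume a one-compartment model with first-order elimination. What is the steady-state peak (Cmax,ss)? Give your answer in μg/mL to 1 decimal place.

7.6 μg/mL

Over one 58-h interval, 58/16 ≈ 3.625 half-lives elapse, leaving f ≈ 0.0811 of each dose.
Accumulation ratio R = 1/(1 − f) ≈ 1/0.9189 ≈ 1.0883.
Single-dose peak C₀ = D/Vd = 780/111 ≈ 7.027 μg/mL.
Steady-state peak Cmax,ss = C₀·R ≈ 7.027 × 1.0883 ≈ 7.647 μg/mL.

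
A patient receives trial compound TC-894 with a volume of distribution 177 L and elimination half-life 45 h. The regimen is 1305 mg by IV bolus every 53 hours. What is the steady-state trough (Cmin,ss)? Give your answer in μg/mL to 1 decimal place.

k = ln2/t½ = ln2/45 ≈ 0.015403 h⁻¹; fraction remaining f = e^(−kτ) = e^(−0.015403×53) ≈ 0.4420.
Accumulation ratio R = 1/(1 − f) ≈ 1/0.5580 ≈ 1.7921.
Each bolus raises the concentration by D/Vd = 1305/177 ≈ 7.373 μg/mL.
Steady-state peak Cmax,ss = C₀·R ≈ 7.373 × 1.7921 ≈ 13.213 μg/mL.
One interval later, Cmin,ss = Cmax,ss·e^(−kτ) ≈ 13.213 × 0.4420 ≈ 5.840 μg/mL.

5.8 μg/mL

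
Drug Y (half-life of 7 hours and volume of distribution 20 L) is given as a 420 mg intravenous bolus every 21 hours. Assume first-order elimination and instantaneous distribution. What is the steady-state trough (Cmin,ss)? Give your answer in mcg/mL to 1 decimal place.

τ = 21 h = 3 half-lives, so f = (1/2)^3 = 0.125.
At steady state, R = 1/(1 − 0.125) = 8/7.
Single-dose peak C₀ = D/Vd = 420/20 = 21 mcg/mL.
Steady-state peak Cmax,ss = C₀·R = 21 × 8/7 ≈ 24.000 mcg/mL.
Steady-state trough Cmin,ss = Cmax,ss·f ≈ 24.000 × 0.125 ≈ 3.000 mcg/mL.

3.0 mcg/mL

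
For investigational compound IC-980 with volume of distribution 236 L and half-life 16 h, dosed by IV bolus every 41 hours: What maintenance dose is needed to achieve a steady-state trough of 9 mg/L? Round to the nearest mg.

τ/t½ = 41/16 ≈ 2.5625, so f = (1/2)^(41/16) ≈ 0.169282.
Cmin,ss = (D/Vd)·f/(1−f), so D = Cmin,ss·Vd·(1−f)/f.
D = 9 × 236 × (1−f)/f ≈ 9 × 236 × 4.90730 ≈ 10423.11 mg.

10423 mg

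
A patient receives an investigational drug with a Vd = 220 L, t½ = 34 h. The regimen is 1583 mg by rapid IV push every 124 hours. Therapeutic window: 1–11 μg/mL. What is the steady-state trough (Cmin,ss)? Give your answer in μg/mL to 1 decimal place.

0.6 μg/mL

τ/t½ = 124/34 ≈ 3.6471, so fraction remaining f = (1/2)^(124/34) ≈ 0.0798.
At steady state, accumulation factor R = 1/(1 − e^(−kτ)) ≈ 1.0867.
Each bolus raises the concentration by D/Vd = 1583/220 ≈ 7.195 μg/mL.
Steady-state peak Cmax,ss = C₀·R ≈ 7.195 × 1.0867 ≈ 7.819 μg/mL.
Steady-state trough Cmin,ss = Cmax,ss·f ≈ 7.819 × 0.0798 ≈ 0.624 μg/mL.
Trough 0.6 μg/mL vs MEC 1 μg/mL: subtherapeutic.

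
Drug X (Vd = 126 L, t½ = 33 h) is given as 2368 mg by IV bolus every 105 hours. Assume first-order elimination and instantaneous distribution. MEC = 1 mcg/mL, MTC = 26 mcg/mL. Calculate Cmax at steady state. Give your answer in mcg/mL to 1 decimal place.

21.1 mcg/mL

Over one 105-h interval, 105/33 ≈ 3.1818 half-lives elapse, leaving f ≈ 0.1102 of each dose.
Accumulation ratio R = 1/(1 − f) ≈ 1/0.8898 ≈ 1.1238.
Each bolus raises the concentration by D/Vd = 2368/126 ≈ 18.794 mcg/mL.
Cmax,ss = C₀/(1 − f) ≈ 18.794/0.8898 ≈ 21.122 mcg/mL.
Peak 21.1 mcg/mL vs MTC 26 mcg/mL: below toxic threshold.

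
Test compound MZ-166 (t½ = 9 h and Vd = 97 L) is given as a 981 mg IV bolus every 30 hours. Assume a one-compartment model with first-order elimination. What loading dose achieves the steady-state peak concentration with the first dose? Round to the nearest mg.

f = (1/2)^(30/9) ≈ 0.099213; accumulation ratio R = 1/(1−f) ≈ 1.11014.
Loading dose to hit Cmax,ss on first dose: D_load = D_maint·R ≈ 981 × 1.11014 ≈ 1089.05 mg.

1089 mg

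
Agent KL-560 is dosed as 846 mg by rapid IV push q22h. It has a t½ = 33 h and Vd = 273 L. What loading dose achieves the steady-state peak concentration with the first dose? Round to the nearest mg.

f = (1/2)^(22/33) ≈ 0.629961; accumulation ratio R = 1/(1−f) ≈ 2.70242.
Loading dose to hit Cmax,ss on first dose: D_load = D_maint·R ≈ 846 × 2.70242 ≈ 2286.25 mg.

2286 mg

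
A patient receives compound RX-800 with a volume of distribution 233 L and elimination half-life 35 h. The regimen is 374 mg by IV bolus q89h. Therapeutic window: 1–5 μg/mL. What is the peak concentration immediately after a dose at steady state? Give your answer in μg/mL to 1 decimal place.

Over one 89-h interval, 89/35 ≈ 2.5429 half-lives elapse, leaving f ≈ 0.1716 of each dose.
At steady state, accumulation factor R = 1/(1 − e^(−kτ)) ≈ 1.2071.
Single-dose peak C₀ = D/Vd = 374/233 ≈ 1.605 μg/mL.
Steady-state peak Cmax,ss = C₀·R ≈ 1.605 × 1.2071 ≈ 1.937 μg/mL.
Peak 1.9 μg/mL vs MTC 5 μg/mL: below toxic threshold.

1.9 μg/mL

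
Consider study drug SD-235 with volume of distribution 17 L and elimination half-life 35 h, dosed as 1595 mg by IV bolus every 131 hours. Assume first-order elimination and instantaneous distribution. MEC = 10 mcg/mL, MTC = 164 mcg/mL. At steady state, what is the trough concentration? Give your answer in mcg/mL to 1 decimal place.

7.6 mcg/mL

τ/t½ = 131/35 ≈ 3.7429, so fraction remaining f = (1/2)^(131/35) ≈ 0.0747.
Accumulation ratio R = 1/(1 − f) ≈ 1/0.9253 ≈ 1.0807.
Each bolus raises the concentration by D/Vd = 1595/17 ≈ 93.824 mcg/mL.
Cmax,ss = C₀/(1 − f) ≈ 93.824/0.9253 ≈ 101.398 mcg/mL.
One interval later, Cmin,ss = Cmax,ss·e^(−kτ) ≈ 101.398 × 0.0747 ≈ 7.574 mcg/mL.
Trough 7.6 mcg/mL vs MEC 10 mcg/mL: subtherapeutic.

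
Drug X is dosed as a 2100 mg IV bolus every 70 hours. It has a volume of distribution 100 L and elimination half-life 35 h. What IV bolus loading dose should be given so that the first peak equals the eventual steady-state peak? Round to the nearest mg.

2800 mg

f = (1/2)^(70/35) ≈ 0.250000; accumulation ratio R = 1/(1−f) ≈ 1.33333.
Loading dose to hit Cmax,ss on first dose: D_load = D_maint·R ≈ 2100 × 1.33333 ≈ 2799.99 mg.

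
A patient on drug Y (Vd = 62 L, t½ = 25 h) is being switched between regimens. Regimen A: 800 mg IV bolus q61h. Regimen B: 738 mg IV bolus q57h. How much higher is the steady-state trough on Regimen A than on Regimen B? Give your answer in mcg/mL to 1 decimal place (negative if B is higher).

Regimen A: f = (1/2)^(61/25) ≈ 0.1843; Cmin,ss = (800/62)·f/(1−f) ≈ 2.915 mcg/mL.
Regimen B: f = (1/2)^(57/25) ≈ 0.2059; Cmin,ss = (738/62)·f/(1−f) ≈ 3.086 mcg/mL.
Difference ≈ 2.915 − 3.086 ≈ -0.171 mcg/mL.

-0.2 mcg/mL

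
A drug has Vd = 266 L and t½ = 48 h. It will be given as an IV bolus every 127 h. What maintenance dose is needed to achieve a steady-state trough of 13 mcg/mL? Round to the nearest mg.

18184 mg

τ/t½ = 127/48 ≈ 2.6458, so f = (1/2)^(127/48) ≈ 0.159781.
Cmin,ss = (D/Vd)·f/(1−f), so D = Cmin,ss·Vd·(1−f)/f.
D = 13 × 266 × (1−f)/f ≈ 13 × 266 × 5.25857 ≈ 18184.14 mg.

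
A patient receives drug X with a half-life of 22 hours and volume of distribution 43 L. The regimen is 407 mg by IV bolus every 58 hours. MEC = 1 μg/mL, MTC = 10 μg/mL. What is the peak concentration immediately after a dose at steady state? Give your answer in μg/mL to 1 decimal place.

Over one 58-h interval, 58/22 ≈ 2.6364 half-lives elapse, leaving f ≈ 0.1608 of each dose.
At steady state, accumulation factor R = 1/(1 − e^(−kτ)) ≈ 1.1916.
Each bolus raises the concentration by D/Vd = 407/43 ≈ 9.465 μg/mL.
Steady-state peak Cmax,ss = C₀·R ≈ 9.465 × 1.1916 ≈ 11.278 μg/mL.
Peak 11.3 μg/mL vs MTC 10 μg/mL: exceeds toxic threshold.

11.3 μg/mL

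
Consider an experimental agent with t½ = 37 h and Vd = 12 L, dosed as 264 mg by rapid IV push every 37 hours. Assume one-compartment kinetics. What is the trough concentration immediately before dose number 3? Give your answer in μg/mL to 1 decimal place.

16.5 μg/mL

f = (1/2)^(τ/t½) = (1/2)^(37/37) ≈ 0.5000.
C₀ = D/Vd = 264/12 ≈ 22.000 μg/mL.
Before the 3rd dose, 2 doses have been given. Superposition: Cmin = C₀·(f + f²).
≈ 22.000 × (0.5000 + 0.2500) ≈ 22.000 × 0.7500 ≈ 16.500 μg/mL.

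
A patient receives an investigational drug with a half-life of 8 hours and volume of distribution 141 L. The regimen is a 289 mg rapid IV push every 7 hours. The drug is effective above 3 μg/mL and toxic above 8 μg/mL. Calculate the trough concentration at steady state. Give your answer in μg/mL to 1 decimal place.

k = ln2/t½ = ln2/8 ≈ 0.086643 h⁻¹; fraction remaining f = e^(−kτ) = e^(−0.086643×7) ≈ 0.5453.
Single-dose peak C₀ = D/Vd = 289/141 ≈ 2.050 μg/mL.
Steady-state trough Cmin,ss = C₀·f/(1−f) ≈ 2.050 × 0.5453/0.4547 ≈ 2.458 μg/mL.
Trough 2.5 μg/mL vs MEC 3 μg/mL: subtherapeutic.

2.5 μg/mL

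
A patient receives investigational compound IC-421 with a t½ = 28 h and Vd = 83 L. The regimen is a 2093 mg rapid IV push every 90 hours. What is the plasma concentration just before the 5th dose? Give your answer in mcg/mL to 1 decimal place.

f = (1/2)^(τ/t½) = (1/2)^(90/28) ≈ 0.1077.
C₀ = D/Vd = 2093/83 ≈ 25.217 mcg/mL.
Before the 5th dose, 4 doses have been given. Superposition: Cmin = C₀·(f + f² + … + f^4).
≈ 25.217 × (0.1077 + 0.0116 + 0.0012 + 0.0001) ≈ 25.217 × 0.1206 ≈ 3.041 mcg/mL.

3.0 mcg/mL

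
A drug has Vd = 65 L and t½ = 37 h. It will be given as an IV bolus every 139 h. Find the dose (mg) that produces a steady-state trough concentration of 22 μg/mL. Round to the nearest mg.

τ/t½ = 139/37 ≈ 3.7568, so f = (1/2)^(139/37) ≈ 0.073978.
Cmin,ss = (D/Vd)·f/(1−f), so D = Cmin,ss·Vd·(1−f)/f.
D = 22 × 65 × (1−f)/f ≈ 22 × 65 × 12.51753 ≈ 17900.07 mg.

17900 mg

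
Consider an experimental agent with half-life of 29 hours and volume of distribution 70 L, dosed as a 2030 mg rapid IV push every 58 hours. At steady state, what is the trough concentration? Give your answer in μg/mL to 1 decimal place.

9.7 μg/mL

The dosing interval is 2 half-lives, so f = 2^(−2) = 0.25.
Accumulation ratio R = 1/(1 − f) = 1/0.75 = 4/3.
Single-dose peak C₀ = D/Vd = 2030/70 = 29 μg/mL.
Steady-state peak Cmax,ss = C₀·R = 29 × 4/3 ≈ 38.667 μg/mL.
Steady-state trough Cmin,ss = Cmax,ss·f ≈ 38.667 × 0.25 ≈ 9.667 μg/mL.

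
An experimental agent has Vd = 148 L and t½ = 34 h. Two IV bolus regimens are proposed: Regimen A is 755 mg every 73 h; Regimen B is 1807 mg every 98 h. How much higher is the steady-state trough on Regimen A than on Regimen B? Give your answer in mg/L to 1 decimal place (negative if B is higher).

Regimen A: f = (1/2)^(73/34) ≈ 0.2258; Cmin,ss = (755/148)·f/(1−f) ≈ 1.488 mg/L.
Regimen B: f = (1/2)^(98/34) ≈ 0.1356; Cmin,ss = (1807/148)·f/(1−f) ≈ 1.915 mg/L.
Difference ≈ 1.488 − 1.915 ≈ -0.427 mg/L.

-0.4 mg/L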